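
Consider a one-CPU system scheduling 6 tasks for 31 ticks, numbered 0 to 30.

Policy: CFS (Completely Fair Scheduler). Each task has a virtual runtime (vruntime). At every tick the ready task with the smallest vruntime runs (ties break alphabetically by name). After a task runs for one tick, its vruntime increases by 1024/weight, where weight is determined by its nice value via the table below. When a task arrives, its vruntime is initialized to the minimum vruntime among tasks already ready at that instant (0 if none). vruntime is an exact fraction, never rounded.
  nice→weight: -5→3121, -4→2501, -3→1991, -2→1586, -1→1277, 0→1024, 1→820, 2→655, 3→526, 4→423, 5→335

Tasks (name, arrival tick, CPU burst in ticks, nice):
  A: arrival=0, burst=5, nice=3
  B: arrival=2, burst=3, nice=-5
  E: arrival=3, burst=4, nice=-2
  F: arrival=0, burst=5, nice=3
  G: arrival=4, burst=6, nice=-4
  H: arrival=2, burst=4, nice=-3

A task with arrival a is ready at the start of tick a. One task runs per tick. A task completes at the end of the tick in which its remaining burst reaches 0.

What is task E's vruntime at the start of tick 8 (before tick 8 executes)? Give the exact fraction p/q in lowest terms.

t=0: vr[A=0 F=0] → run A
t=1: vr[A=512/263 F=0] → run F
t=2: vr[A=512/263 B=512/263 F=512/263 H=512/263] → run A
t=3: vr[A=1024/263 B=512/263 E=512/263 F=512/263 H=512/263] → run B
t=4: vr[A=1024/263 B=1867264/820823 E=512/263 F=512/263 G=512/263 H=512/263] → run E
t=5: vr[A=1024/263 B=1867264/820823 E=540672/208559 F=512/263 G=512/263 H=512/263] → run F
t=6: vr[A=1024/263 B=1867264/820823 E=540672/208559 F=1024/263 G=512/263 H=512/263] → run G
t=7: vr[A=1024/263 B=1867264/820823 E=540672/208559 F=1024/263 G=1549824/657763 H=512/263] → run H
t=8: vr[A=1024/263 B=1867264/820823 E=540672/208559 F=1024/263 G=1549824/657763 H=1288704/523633] → run B
t=9: vr[A=1024/263 B=2136576/820823 E=540672/208559 F=1024/263 G=1549824/657763 H=1288704/523633] → run G
t=10: vr[A=1024/263 B=2136576/820823 E=540672/208559 F=1024/263 G=1819136/657763 H=1288704/523633] → run H
t=11: vr[A=1024/263 B=2136576/820823 E=540672/208559 F=1024/263 G=1819136/657763 H=1558016/523633] → run E
t=12: vr[A=1024/263 B=2136576/820823 E=675328/208559 F=1024/263 G=1819136/657763 H=1558016/523633] → run B
t=13: vr[A=1024/263 E=675328/208559 F=1024/263 G=1819136/657763 H=1558016/523633] → run G
t=14: vr[A=1024/263 E=675328/208559 F=1024/263 G=2088448/657763 H=1558016/523633] → run H
t=15: vr[A=1024/263 E=675328/208559 F=1024/263 G=2088448/657763 H=1827328/523633] → run G
t=16: vr[A=1024/263 E=675328/208559 F=1024/263 G=2357760/657763 H=1827328/523633] → run E
t=17: vr[A=1024/263 E=809984/208559 F=1024/263 G=2357760/657763 H=1827328/523633] → run H
t=18: vr[A=1024/263 E=809984/208559 F=1024/263 G=2357760/657763] → run G
t=19: vr[A=1024/263 E=809984/208559 F=1024/263 G=2627072/657763] → run E
t=20: vr[A=1024/263 F=1024/263 G=2627072/657763] → run A
t=21: vr[A=1536/263 F=1024/263 G=2627072/657763] → run F
t=22: vr[A=1536/263 F=1536/263 G=2627072/657763] → run G
t=23: vr[A=1536/263 F=1536/263] → run A
t=24: vr[A=2048/263 F=1536/263] → run F
t=25: vr[A=2048/263 F=2048/263] → run A
t=26: vr[F=2048/263] → run F
t=27: (idle)
t=28: (idle)
t=29: (idle)
t=30: (idle)

vruntime(E, start of tick 8) = 540672/208559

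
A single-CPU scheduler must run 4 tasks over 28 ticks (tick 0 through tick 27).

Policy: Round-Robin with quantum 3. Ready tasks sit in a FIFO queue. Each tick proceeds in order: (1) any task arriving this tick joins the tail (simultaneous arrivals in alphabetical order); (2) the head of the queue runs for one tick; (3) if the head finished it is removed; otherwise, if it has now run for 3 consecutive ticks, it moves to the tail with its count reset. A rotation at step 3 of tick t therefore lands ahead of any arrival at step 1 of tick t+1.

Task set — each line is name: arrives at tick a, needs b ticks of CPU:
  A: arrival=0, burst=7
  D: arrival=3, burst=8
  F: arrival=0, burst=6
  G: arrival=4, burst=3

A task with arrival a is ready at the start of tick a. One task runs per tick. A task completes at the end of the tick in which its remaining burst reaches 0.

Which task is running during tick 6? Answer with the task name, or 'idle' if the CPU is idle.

running at tick 6 = A

t=0: queue=[A,F] q_used=0 → run A
t=1: queue=[A,F] q_used=1 → run A
t=2: queue=[A,F] q_used=2 → run A
t=3: queue=[F,A,D] q_used=0 → run F
t=4: queue=[F,A,D,G] q_used=1 → run F
t=5: queue=[F,A,D,G] q_used=2 → run F
t=6: queue=[A,D,G,F] q_used=0 → run A
t=7: queue=[A,D,G,F] q_used=1 → run A
t=8: queue=[A,D,G,F] q_used=2 → run A
t=9: queue=[D,G,F,A] q_used=0 → run D
t=10: queue=[D,G,F,A] q_used=1 → run D
t=11: queue=[D,G,F,A] q_used=2 → run D
t=12: queue=[G,F,A,D] q_used=0 → run G
t=13: queue=[G,F,A,D] q_used=1 → run G
t=14: queue=[G,F,A,D] q_used=2 → run G
t=15: queue=[F,A,D] q_used=0 → run F
t=16: queue=[F,A,D] q_used=1 → run F
t=17: queue=[F,A,D] q_used=2 → run F
t=18: queue=[A,D] q_used=0 → run A
t=19: queue=[D] q_used=0 → run D
t=20: queue=[D] q_used=1 → run D
t=21: queue=[D] q_used=2 → run D
t=22: queue=[D] q_used=0 → run D
t=23: queue=[D] q_used=1 → run D
t=24: (idle)
t=25: (idle)
t=26: (idle)
t=27: (idle)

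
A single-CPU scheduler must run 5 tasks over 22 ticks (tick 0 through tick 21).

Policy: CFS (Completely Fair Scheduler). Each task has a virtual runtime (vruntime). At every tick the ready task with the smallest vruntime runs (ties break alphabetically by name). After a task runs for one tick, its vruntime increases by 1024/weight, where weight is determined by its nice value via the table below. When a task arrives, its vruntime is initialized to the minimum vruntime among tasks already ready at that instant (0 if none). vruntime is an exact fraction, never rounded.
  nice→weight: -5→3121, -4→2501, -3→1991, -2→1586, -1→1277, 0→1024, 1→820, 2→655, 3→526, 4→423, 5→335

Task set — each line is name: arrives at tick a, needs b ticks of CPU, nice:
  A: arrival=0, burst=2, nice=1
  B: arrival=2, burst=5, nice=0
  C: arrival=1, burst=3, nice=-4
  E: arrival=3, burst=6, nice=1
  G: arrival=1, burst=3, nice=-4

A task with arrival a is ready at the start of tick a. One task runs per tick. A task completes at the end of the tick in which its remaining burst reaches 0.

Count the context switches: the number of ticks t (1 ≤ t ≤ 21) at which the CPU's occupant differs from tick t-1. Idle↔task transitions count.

t=0: vr[A=0] → run A
t=1: vr[A=256/205 C=256/205 G=256/205] → run A
t=2: vr[B=256/205 C=256/205 G=256/205] → run B
t=3: vr[B=461/205 C=256/205 E=256/205 G=256/205] → run C
t=4: vr[B=461/205 C=20736/12505 E=256/205 G=256/205] → run E
t=5: vr[B=461/205 C=20736/12505 E=512/205 G=256/205] → run G
t=6: vr[B=461/205 C=20736/12505 E=512/205 G=20736/12505] → run C
t=7: vr[B=461/205 C=25856/12505 E=512/205 G=20736/12505] → run G
t=8: vr[B=461/205 C=25856/12505 E=512/205 G=25856/12505] → run C
t=9: vr[B=461/205 E=512/205 G=25856/12505] → run G
t=10: vr[B=461/205 E=512/205] → run B
t=11: vr[B=666/205 E=512/205] → run E
t=12: vr[B=666/205 E=768/205] → run B
t=13: vr[B=871/205 E=768/205] → run E
t=14: vr[B=871/205 E=1024/205] → run B
t=15: vr[B=1076/205 E=1024/205] → run E
t=16: vr[B=1076/205 E=256/41] → run B
t=17: vr[E=256/41] → run E
t=18: vr[E=1536/205] → run E
t=19: (idle)
t=20: (idle)
t=21: (idle)

context switches = 17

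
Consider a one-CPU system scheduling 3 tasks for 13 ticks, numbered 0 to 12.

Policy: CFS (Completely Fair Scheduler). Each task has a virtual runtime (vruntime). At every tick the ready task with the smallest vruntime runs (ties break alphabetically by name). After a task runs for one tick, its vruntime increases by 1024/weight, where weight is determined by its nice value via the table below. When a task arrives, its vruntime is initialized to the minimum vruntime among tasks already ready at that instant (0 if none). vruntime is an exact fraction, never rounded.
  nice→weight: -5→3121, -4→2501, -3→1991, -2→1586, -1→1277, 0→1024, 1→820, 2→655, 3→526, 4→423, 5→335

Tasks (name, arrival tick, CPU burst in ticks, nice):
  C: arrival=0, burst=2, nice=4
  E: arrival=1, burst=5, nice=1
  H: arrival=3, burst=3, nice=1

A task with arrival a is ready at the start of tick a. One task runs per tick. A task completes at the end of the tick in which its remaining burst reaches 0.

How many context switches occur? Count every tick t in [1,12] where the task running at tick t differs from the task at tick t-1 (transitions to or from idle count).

context switches = 8

t=0: vr[C=0] → run C
t=1: vr[C=1024/423 E=1024/423] → run C
t=2: vr[E=1024/423] → run E
t=3: vr[E=318208/86715 H=318208/86715] → run E
t=4: vr[E=426496/86715 H=318208/86715] → run H
t=5: vr[E=426496/86715 H=426496/86715] → run E
t=6: vr[E=534784/86715 H=426496/86715] → run H
t=7: vr[E=534784/86715 H=534784/86715] → run E
t=8: vr[E=643072/86715 H=534784/86715] → run H
t=9: vr[E=643072/86715] → run E
t=10: (idle)
t=11: (idle)
t=12: (idle)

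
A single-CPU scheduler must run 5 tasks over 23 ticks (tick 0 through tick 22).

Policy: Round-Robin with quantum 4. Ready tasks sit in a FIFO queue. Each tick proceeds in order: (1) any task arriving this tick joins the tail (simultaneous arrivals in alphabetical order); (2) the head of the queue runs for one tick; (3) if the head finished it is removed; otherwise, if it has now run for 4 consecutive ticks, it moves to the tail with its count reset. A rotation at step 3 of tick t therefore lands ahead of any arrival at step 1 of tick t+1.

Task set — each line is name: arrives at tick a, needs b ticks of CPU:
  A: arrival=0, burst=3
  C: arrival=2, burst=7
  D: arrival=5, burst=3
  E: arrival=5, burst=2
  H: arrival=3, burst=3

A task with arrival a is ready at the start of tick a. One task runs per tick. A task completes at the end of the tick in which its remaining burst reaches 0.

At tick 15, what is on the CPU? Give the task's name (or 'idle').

running at tick 15 = C

t=0: queue=[A] q_used=0 → run A
t=1: queue=[A] q_used=1 → run A
t=2: queue=[A,C] q_used=2 → run A
t=3: queue=[C,H] q_used=0 → run C
t=4: queue=[C,H] q_used=1 → run C
t=5: queue=[C,H,D,E] q_used=2 → run C
t=6: queue=[C,H,D,E] q_used=3 → run C
t=7: queue=[H,D,E,C] q_used=0 → run H
t=8: queue=[H,D,E,C] q_used=1 → run H
t=9: queue=[H,D,E,C] q_used=2 → run H
t=10: queue=[D,E,C] q_used=0 → run D
t=11: queue=[D,E,C] q_used=1 → run D
t=12: queue=[D,E,C] q_used=2 → run D
t=13: queue=[E,C] q_used=0 → run E
t=14: queue=[E,C] q_used=1 → run E
t=15: queue=[C] q_used=0 → run C
t=16: queue=[C] q_used=1 → run C
t=17: queue=[C] q_used=2 → run C
t=18: (idle)
t=19: (idle)
t=20: (idle)
t=21: (idle)
t=22: (idle)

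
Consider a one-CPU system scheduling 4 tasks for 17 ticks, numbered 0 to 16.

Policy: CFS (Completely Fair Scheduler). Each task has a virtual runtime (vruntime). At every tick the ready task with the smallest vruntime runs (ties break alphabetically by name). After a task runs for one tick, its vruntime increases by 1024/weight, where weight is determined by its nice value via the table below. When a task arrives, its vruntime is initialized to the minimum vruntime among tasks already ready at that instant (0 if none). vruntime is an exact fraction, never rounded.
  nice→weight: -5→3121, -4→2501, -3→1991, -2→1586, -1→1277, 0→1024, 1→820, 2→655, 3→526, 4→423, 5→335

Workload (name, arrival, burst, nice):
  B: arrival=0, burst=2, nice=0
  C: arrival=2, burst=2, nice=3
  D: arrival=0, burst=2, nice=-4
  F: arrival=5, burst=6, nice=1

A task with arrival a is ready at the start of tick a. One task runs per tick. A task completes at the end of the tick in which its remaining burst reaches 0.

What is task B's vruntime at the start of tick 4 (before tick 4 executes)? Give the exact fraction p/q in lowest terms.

vruntime(B, start of tick 4) = 1/1

t=0: vr[B=0 D=0] → run B
t=1: vr[B=1 D=0] → run D
t=2: vr[B=1 C=1024/2501 D=1024/2501] → run C
t=3: vr[B=1 C=1549824/657763 D=1024/2501] → run D
t=4: vr[B=1 C=1549824/657763] → run B
t=5: vr[C=1549824/657763 F=1549824/657763] → run C
t=6: vr[F=1549824/657763] → run F
t=7: vr[F=11856128/3288815] → run F
t=8: vr[F=15963136/3288815] → run F
t=9: vr[F=20070144/3288815] → run F
t=10: vr[F=24177152/3288815] → run F
t=11: vr[F=5656832/657763] → run F
t=12: (idle)
t=13: (idle)
t=14: (idle)
t=15: (idle)
t=16: (idle)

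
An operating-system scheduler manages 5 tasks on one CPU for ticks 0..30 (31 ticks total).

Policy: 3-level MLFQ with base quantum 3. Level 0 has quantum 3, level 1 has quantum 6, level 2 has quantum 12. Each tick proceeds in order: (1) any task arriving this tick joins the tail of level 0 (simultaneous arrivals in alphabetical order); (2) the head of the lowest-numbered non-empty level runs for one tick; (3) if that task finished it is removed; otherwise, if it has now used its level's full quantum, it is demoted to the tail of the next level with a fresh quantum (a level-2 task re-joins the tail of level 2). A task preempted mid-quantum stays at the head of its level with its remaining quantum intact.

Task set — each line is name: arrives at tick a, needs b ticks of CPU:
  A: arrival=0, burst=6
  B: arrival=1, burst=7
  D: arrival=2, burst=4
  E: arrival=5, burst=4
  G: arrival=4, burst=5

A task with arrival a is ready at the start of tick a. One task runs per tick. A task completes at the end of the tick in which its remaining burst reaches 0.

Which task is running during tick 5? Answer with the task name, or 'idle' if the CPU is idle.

running at tick 5 = B

t=0: L0/L1/L2 = A/-/- → run A
t=1: L0/L1/L2 = AB/-/- → run A
t=2: L0/L1/L2 = ABD/-/- → run A
t=3: L0/L1/L2 = BD/A/- → run B
t=4: L0/L1/L2 = BDG/A/- → run B
t=5: L0/L1/L2 = BDGE/A/- → run B
t=6: L0/L1/L2 = DGE/AB/- → run D
t=7: L0/L1/L2 = DGE/AB/- → run D
t=8: L0/L1/L2 = DGE/AB/- → run D
t=9: L0/L1/L2 = GE/ABD/- → run G
t=10: L0/L1/L2 = GE/ABD/- → run G
t=11: L0/L1/L2 = GE/ABD/- → run G
t=12: L0/L1/L2 = E/ABDG/- → run E
t=13: L0/L1/L2 = E/ABDG/- → run E
t=14: L0/L1/L2 = E/ABDG/- → run E
t=15: L0/L1/L2 = -/ABDGE/- → run A
t=16: L0/L1/L2 = -/ABDGE/- → run A
t=17: L0/L1/L2 = -/ABDGE/- → run A
t=18: L0/L1/L2 = -/BDGE/- → run B
t=19: L0/L1/L2 = -/BDGE/- → run B
t=20: L0/L1/L2 = -/BDGE/- → run B
t=21: L0/L1/L2 = -/BDGE/- → run B
t=22: L0/L1/L2 = -/DGE/- → run D
t=23: L0/L1/L2 = -/GE/- → run G
t=24: L0/L1/L2 = -/GE/- → run G
t=25: L0/L1/L2 = -/E/- → run E
t=26: (idle)
t=27: (idle)
t=28: (idle)
t=29: (idle)
t=30: (idle)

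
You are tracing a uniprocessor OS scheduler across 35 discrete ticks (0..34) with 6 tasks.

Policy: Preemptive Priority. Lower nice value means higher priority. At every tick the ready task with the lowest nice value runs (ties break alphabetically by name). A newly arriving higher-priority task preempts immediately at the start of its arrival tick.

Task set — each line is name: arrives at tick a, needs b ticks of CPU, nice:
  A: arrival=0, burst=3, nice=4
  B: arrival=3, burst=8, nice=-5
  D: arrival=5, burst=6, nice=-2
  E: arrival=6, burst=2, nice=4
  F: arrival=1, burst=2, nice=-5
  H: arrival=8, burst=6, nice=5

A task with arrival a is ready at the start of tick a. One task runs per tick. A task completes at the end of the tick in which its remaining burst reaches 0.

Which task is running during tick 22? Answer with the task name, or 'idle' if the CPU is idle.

running at tick 22 = H

t=0: ready={A} → run A
t=1: ready={A,F} → run F
t=2: ready={A,F} → run F
t=3: ready={A,B} → run B
t=4: ready={A,B} → run B
t=5: ready={A,B,D} → run B
t=6: ready={A,B,D,E} → run B
t=7: ready={A,B,D,E} → run B
t=8: ready={A,B,D,E,H} → run B
t=9: ready={A,B,D,E,H} → run B
t=10: ready={A,B,D,E,H} → run B
t=11: ready={A,D,E,H} → run D
t=12: ready={A,D,E,H} → run D
t=13: ready={A,D,E,H} → run D
t=14: ready={A,D,E,H} → run D
t=15: ready={A,D,E,H} → run D
t=16: ready={A,D,E,H} → run D
t=17: ready={A,E,H} → run A
t=18: ready={A,E,H} → run A
t=19: ready={E,H} → run E
t=20: ready={E,H} → run E
t=21: ready={H} → run H
t=22: ready={H} → run H
t=23: ready={H} → run H
t=24: ready={H} → run H
t=25: ready={H} → run H
t=26: ready={H} → run H
t=27: (idle)
t=28: (idle)
t=29: (idle)
t=30: (idle)
t=31: (idle)
t=32: (idle)
t=33: (idle)
t=34: (idle)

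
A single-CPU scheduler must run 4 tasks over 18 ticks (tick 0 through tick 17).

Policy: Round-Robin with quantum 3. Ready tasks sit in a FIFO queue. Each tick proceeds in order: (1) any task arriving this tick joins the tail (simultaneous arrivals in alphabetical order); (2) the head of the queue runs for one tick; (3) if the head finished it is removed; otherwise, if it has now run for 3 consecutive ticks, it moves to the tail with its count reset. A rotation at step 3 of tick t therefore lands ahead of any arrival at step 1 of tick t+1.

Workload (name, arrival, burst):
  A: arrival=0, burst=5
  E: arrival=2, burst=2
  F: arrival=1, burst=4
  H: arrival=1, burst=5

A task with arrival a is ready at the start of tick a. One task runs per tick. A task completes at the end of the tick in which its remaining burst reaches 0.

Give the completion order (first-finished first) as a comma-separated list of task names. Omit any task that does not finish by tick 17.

completion order = E, A, F, H

t=0: queue=[A] q_used=0 → run A
t=1: queue=[A,F,H] q_used=1 → run A
t=2: queue=[A,F,H,E] q_used=2 → run A
t=3: queue=[F,H,E,A] q_used=0 → run F
t=4: queue=[F,H,E,A] q_used=1 → run F
t=5: queue=[F,H,E,A] q_used=2 → run F
t=6: queue=[H,E,A,F] q_used=0 → run H
t=7: queue=[H,E,A,F] q_used=1 → run H
t=8: queue=[H,E,A,F] q_used=2 → run H
t=9: queue=[E,A,F,H] q_used=0 → run E
t=10: queue=[E,A,F,H] q_used=1 → run E
t=11: queue=[A,F,H] q_used=0 → run A
t=12: queue=[A,F,H] q_used=1 → run A
t=13: queue=[F,H] q_used=0 → run F
t=14: queue=[H] q_used=0 → run H
t=15: queue=[H] q_used=1 → run H
t=16: (idle)
t=17: (idle)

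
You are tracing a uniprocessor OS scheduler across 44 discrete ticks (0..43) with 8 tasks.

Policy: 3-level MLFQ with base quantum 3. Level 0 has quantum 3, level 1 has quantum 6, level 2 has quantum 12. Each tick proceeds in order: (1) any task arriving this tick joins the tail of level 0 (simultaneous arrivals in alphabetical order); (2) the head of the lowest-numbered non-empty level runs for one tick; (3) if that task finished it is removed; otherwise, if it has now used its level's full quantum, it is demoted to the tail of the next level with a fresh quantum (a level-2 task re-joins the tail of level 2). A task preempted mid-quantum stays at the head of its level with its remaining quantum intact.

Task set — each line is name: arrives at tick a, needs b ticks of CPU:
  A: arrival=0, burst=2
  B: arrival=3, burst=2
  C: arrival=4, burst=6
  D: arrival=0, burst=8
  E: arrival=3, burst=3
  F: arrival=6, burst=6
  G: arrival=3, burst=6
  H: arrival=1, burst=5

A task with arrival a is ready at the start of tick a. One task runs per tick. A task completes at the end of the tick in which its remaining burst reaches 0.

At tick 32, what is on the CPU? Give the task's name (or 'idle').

t=0: L0/L1/L2 = AD/-/- → run A
t=1: L0/L1/L2 = ADH/-/- → run A
t=2: L0/L1/L2 = DH/-/- → run D
t=3: L0/L1/L2 = DHBEG/-/- → run D
t=4: L0/L1/L2 = DHBEGC/-/- → run D
t=5: L0/L1/L2 = HBEGC/D/- → run H
t=6: L0/L1/L2 = HBEGCF/D/- → run H
t=7: L0/L1/L2 = HBEGCF/D/- → run H
t=8: L0/L1/L2 = BEGCF/DH/- → run B
t=9: L0/L1/L2 = BEGCF/DH/- → run B
t=10: L0/L1/L2 = EGCF/DH/- → run E
t=11: L0/L1/L2 = EGCF/DH/- → run E
t=12: L0/L1/L2 = EGCF/DH/- → run E
t=13: L0/L1/L2 = GCF/DH/- → run G
t=14: L0/L1/L2 = GCF/DH/- → run G
t=15: L0/L1/L2 = GCF/DH/- → run G
t=16: L0/L1/L2 = CF/DHG/- → run C
t=17: L0/L1/L2 = CF/DHG/- → run C
t=18: L0/L1/L2 = CF/DHG/- → run C
t=19: L0/L1/L2 = F/DHGC/- → run F
t=20: L0/L1/L2 = F/DHGC/- → run F
t=21: L0/L1/L2 = F/DHGC/- → run F
t=22: L0/L1/L2 = -/DHGCF/- → run D
t=23: L0/L1/L2 = -/DHGCF/- → run D
t=24: L0/L1/L2 = -/DHGCF/- → run D
t=25: L0/L1/L2 = -/DHGCF/- → run D
t=26: L0/L1/L2 = -/DHGCF/- → run D
t=27: L0/L1/L2 = -/HGCF/- → run H
t=28: L0/L1/L2 = -/HGCF/- → run H
t=29: L0/L1/L2 = -/GCF/- → run G
t=30: L0/L1/L2 = -/GCF/- → run G
t=31: L0/L1/L2 = -/GCF/- → run G
t=32: L0/L1/L2 = -/CF/- → run C
t=33: L0/L1/L2 = -/CF/- → run C
t=34: L0/L1/L2 = -/CF/- → run C
t=35: L0/L1/L2 = -/F/- → run F
t=36: L0/L1/L2 = -/F/- → run F
t=37: L0/L1/L2 = -/F/- → run F
t=38: (idle)
t=39: (idle)
t=40: (idle)
t=41: (idle)
t=42: (idle)
t=43: (idle)

running at tick 32 = C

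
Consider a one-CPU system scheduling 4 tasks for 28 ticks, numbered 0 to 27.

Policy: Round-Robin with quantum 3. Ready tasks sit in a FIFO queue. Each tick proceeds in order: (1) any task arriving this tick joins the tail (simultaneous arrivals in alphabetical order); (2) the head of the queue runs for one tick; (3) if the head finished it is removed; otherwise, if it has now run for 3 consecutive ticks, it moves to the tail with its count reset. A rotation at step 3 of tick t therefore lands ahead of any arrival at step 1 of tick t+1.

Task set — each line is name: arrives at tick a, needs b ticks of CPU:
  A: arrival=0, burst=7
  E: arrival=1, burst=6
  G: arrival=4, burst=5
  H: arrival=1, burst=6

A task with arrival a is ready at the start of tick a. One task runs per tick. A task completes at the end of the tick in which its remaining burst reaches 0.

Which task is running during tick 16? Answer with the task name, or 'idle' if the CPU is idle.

running at tick 16 = E

t=0: queue=[A] q_used=0 → run A
t=1: queue=[A,E,H] q_used=1 → run A
t=2: queue=[A,E,H] q_used=2 → run A
t=3: queue=[E,H,A] q_used=0 → run E
t=4: queue=[E,H,A,G] q_used=1 → run E
t=5: queue=[E,H,A,G] q_used=2 → run E
t=6: queue=[H,A,G,E] q_used=0 → run H
t=7: queue=[H,A,G,E] q_used=1 → run H
t=8: queue=[H,A,G,E] q_used=2 → run H
t=9: queue=[A,G,E,H] q_used=0 → run A
t=10: queue=[A,G,E,H] q_used=1 → run A
t=11: queue=[A,G,E,H] q_used=2 → run A
t=12: queue=[G,E,H,A] q_used=0 → run G
t=13: queue=[G,E,H,A] q_used=1 → run G
t=14: queue=[G,E,H,A] q_used=2 → run G
t=15: queue=[E,H,A,G] q_used=0 → run E
t=16: queue=[E,H,A,G] q_used=1 → run E
t=17: queue=[E,H,A,G] q_used=2 → run E
t=18: queue=[H,A,G] q_used=0 → run H
t=19: queue=[H,A,G] q_used=1 → run H
t=20: queue=[H,A,G] q_used=2 → run H
t=21: queue=[A,G] q_used=0 → run A
t=22: queue=[G] q_used=0 → run G
t=23: queue=[G] q_used=1 → run G
t=24: (idle)
t=25: (idle)
t=26: (idle)
t=27: (idle)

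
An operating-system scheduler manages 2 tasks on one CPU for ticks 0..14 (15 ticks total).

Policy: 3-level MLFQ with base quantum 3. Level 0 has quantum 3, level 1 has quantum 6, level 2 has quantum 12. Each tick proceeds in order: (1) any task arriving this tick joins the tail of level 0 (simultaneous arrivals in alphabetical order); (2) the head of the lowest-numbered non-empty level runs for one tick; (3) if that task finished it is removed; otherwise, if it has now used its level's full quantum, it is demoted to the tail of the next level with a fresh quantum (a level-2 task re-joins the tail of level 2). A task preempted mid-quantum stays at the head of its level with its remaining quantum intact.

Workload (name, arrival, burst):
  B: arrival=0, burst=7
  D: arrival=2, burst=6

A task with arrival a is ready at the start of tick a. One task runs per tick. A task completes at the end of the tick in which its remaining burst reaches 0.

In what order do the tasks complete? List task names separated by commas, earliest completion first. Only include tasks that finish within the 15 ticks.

t=0: L0/L1/L2 = B/-/- → run B
t=1: L0/L1/L2 = B/-/- → run B
t=2: L0/L1/L2 = BD/-/- → run B
t=3: L0/L1/L2 = D/B/- → run D
t=4: L0/L1/L2 = D/B/- → run D
t=5: L0/L1/L2 = D/B/- → run D
t=6: L0/L1/L2 = -/BD/- → run B
t=7: L0/L1/L2 = -/BD/- → run B
t=8: L0/L1/L2 = -/BD/- → run B
t=9: L0/L1/L2 = -/BD/- → run B
t=10: L0/L1/L2 = -/D/- → run D
t=11: L0/L1/L2 = -/D/- → run D
t=12: L0/L1/L2 = -/D/- → run D
t=13: (idle)
t=14: (idle)

completion order = B, D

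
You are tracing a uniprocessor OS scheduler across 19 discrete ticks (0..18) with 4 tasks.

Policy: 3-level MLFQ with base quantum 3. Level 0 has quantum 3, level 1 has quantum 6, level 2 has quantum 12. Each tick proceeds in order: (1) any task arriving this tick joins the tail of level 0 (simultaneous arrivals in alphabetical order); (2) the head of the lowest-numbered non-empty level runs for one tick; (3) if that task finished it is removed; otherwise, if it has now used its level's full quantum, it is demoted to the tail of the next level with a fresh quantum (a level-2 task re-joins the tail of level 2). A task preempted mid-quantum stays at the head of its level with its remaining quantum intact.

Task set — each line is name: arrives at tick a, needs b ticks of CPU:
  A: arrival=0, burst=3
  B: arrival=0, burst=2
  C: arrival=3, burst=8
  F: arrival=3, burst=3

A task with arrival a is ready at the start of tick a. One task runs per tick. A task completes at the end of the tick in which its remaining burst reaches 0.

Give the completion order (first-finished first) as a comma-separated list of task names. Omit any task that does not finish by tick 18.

completion order = A, B, F, C

t=0: L0/L1/L2 = AB/-/- → run A
t=1: L0/L1/L2 = AB/-/- → run A
t=2: L0/L1/L2 = AB/-/- → run A
t=3: L0/L1/L2 = BCF/-/- → run B
t=4: L0/L1/L2 = BCF/-/- → run B
t=5: L0/L1/L2 = CF/-/- → run C
t=6: L0/L1/L2 = CF/-/- → run C
t=7: L0/L1/L2 = CF/-/- → run C
t=8: L0/L1/L2 = F/C/- → run F
t=9: L0/L1/L2 = F/C/- → run F
t=10: L0/L1/L2 = F/C/- → run F
t=11: L0/L1/L2 = -/C/- → run C
t=12: L0/L1/L2 = -/C/- → run C
t=13: L0/L1/L2 = -/C/- → run C
t=14: L0/L1/L2 = -/C/- → run C
t=15: L0/L1/L2 = -/C/- → run C
t=16: (idle)
t=17: (idle)
t=18: (idle)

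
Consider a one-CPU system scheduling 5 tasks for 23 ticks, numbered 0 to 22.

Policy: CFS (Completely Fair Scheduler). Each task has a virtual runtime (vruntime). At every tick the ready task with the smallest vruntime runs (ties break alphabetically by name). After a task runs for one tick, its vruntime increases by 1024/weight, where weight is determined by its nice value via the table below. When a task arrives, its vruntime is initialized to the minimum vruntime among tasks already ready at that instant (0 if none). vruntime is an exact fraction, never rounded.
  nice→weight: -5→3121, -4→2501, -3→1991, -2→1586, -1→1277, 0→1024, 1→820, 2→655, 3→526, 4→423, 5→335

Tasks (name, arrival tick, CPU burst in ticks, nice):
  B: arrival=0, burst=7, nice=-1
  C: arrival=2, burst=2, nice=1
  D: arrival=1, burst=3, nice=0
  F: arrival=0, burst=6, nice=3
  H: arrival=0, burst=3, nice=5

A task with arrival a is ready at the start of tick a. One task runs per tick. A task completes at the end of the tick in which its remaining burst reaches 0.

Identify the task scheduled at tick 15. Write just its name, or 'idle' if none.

running at tick 15 = B

t=0: vr[B=0 F=0 H=0] → run B
t=1: vr[B=1024/1277 D=0 F=0 H=0] → run D
t=2: vr[B=1024/1277 C=0 D=1 F=0 H=0] → run C
t=3: vr[B=1024/1277 C=256/205 D=1 F=0 H=0] → run F
t=4: vr[B=1024/1277 C=256/205 D=1 F=512/263 H=0] → run H
t=5: vr[B=1024/1277 C=256/205 D=1 F=512/263 H=1024/335] → run B
t=6: vr[B=2048/1277 C=256/205 D=1 F=512/263 H=1024/335] → run D
t=7: vr[B=2048/1277 C=256/205 D=2 F=512/263 H=1024/335] → run C
t=8: vr[B=2048/1277 D=2 F=512/263 H=1024/335] → run B
t=9: vr[B=3072/1277 D=2 F=512/263 H=1024/335] → run F
t=10: vr[B=3072/1277 D=2 F=1024/263 H=1024/335] → run D
t=11: vr[B=3072/1277 F=1024/263 H=1024/335] → run B
t=12: vr[B=4096/1277 F=1024/263 H=1024/335] → run H
t=13: vr[B=4096/1277 F=1024/263 H=2048/335] → run B
t=14: vr[B=5120/1277 F=1024/263 H=2048/335] → run F
t=15: vr[B=5120/1277 F=1536/263 H=2048/335] → run B
t=16: vr[B=6144/1277 F=1536/263 H=2048/335] → run B
t=17: vr[F=1536/263 H=2048/335] → run F
t=18: vr[F=2048/263 H=2048/335] → run H
t=19: vr[F=2048/263] → run F
t=20: vr[F=2560/263] → run F
t=21: (idle)
t=22: (idle)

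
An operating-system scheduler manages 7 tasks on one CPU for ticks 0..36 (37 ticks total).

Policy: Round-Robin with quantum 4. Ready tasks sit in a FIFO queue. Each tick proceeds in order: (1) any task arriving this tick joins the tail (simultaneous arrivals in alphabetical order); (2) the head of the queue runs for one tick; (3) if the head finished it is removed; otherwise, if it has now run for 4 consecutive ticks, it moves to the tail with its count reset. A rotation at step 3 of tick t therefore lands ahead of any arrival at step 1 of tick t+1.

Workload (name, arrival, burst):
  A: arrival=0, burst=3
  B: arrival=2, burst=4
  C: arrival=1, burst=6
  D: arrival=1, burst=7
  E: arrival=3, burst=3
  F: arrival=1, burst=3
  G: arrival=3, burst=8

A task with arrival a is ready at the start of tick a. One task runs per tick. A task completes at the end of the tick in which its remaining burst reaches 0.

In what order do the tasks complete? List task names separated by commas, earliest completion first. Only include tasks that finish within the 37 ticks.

t=0: queue=[A] q_used=0 → run A
t=1: queue=[A,C,D,F] q_used=1 → run A
t=2: queue=[A,C,D,F,B] q_used=2 → run A
t=3: queue=[C,D,F,B,E,G] q_used=0 → run C
t=4: queue=[C,D,F,B,E,G] q_used=1 → run C
t=5: queue=[C,D,F,B,E,G] q_used=2 → run C
t=6: queue=[C,D,F,B,E,G] q_used=3 → run C
t=7: queue=[D,F,B,E,G,C] q_used=0 → run D
t=8: queue=[D,F,B,E,G,C] q_used=1 → run D
t=9: queue=[D,F,B,E,G,C] q_used=2 → run D
t=10: queue=[D,F,B,E,G,C] q_used=3 → run D
t=11: queue=[F,B,E,G,C,D] q_used=0 → run F
t=12: queue=[F,B,E,G,C,D] q_used=1 → run F
t=13: queue=[F,B,E,G,C,D] q_used=2 → run F
t=14: queue=[B,E,G,C,D] q_used=0 → run B
t=15: queue=[B,E,G,C,D] q_used=1 → run B
t=16: queue=[B,E,G,C,D] q_used=2 → run B
t=17: queue=[B,E,G,C,D] q_used=3 → run B
t=18: queue=[E,G,C,D] q_used=0 → run E
t=19: queue=[E,G,C,D] q_used=1 → run E
t=20: queue=[E,G,C,D] q_used=2 → run E
t=21: queue=[G,C,D] q_used=0 → run G
t=22: queue=[G,C,D] q_used=1 → run G
t=23: queue=[G,C,D] q_used=2 → run G
t=24: queue=[G,C,D] q_used=3 → run G
t=25: queue=[C,D,G] q_used=0 → run C
t=26: queue=[C,D,G] q_used=1 → run C
t=27: queue=[D,G] q_used=0 → run D
t=28: queue=[D,G] q_used=1 → run D
t=29: queue=[D,G] q_used=2 → run D
t=30: queue=[G] q_used=0 → run G
t=31: queue=[G] q_used=1 → run G
t=32: queue=[G] q_used=2 → run G
t=33: queue=[G] q_used=3 → run G
t=34: (idle)
t=35: (idle)
t=36: (idle)

completion order = A, F, B, E, C, D, G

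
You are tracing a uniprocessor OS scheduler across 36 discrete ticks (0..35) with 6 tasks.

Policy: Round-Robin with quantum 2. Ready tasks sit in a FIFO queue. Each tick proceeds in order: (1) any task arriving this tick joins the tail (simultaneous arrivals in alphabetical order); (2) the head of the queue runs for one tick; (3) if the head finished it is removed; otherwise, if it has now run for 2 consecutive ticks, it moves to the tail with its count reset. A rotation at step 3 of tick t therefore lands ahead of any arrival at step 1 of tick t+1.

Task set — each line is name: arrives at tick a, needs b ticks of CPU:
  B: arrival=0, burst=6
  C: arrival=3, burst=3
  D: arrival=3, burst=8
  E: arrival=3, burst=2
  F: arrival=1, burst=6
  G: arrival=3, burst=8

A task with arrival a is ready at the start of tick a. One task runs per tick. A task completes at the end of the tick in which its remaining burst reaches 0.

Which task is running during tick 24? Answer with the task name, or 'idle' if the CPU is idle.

running at tick 24 = F

t=0: queue=[B] q_used=0 → run B
t=1: queue=[B,F] q_used=1 → run B
t=2: queue=[F,B] q_used=0 → run F
t=3: queue=[F,B,C,D,E,G] q_used=1 → run F
t=4: queue=[B,C,D,E,G,F] q_used=0 → run B
t=5: queue=[B,C,D,E,G,F] q_used=1 → run B
t=6: queue=[C,D,E,G,F,B] q_used=0 → run C
t=7: queue=[C,D,E,G,F,B] q_used=1 → run C
t=8: queue=[D,E,G,F,B,C] q_used=0 → run D
t=9: queue=[D,E,G,F,B,C] q_used=1 → run D
t=10: queue=[E,G,F,B,C,D] q_used=0 → run E
t=11: queue=[E,G,F,B,C,D] q_used=1 → run E
t=12: queue=[G,F,B,C,D] q_used=0 → run G
t=13: queue=[G,F,B,C,D] q_used=1 → run G
t=14: queue=[F,B,C,D,G] q_used=0 → run F
t=15: queue=[F,B,C,D,G] q_used=1 → run F
t=16: queue=[B,C,D,G,F] q_used=0 → run B
t=17: queue=[B,C,D,G,F] q_used=1 → run B
t=18: queue=[C,D,G,F] q_used=0 → run C
t=19: queue=[D,G,F] q_used=0 → run D
t=20: queue=[D,G,F] q_used=1 → run D
t=21: queue=[G,F,D] q_used=0 → run G
t=22: queue=[G,F,D] q_used=1 → run G
t=23: queue=[F,D,G] q_used=0 → run F
t=24: queue=[F,D,G] q_used=1 → run F
t=25: queue=[D,G] q_used=0 → run D
t=26: queue=[D,G] q_used=1 → run D
t=27: queue=[G,D] q_used=0 → run G
t=28: queue=[G,D] q_used=1 → run G
t=29: queue=[D,G] q_used=0 → run D
t=30: queue=[D,G] q_used=1 → run D
t=31: queue=[G] q_used=0 → run G
t=32: queue=[G] q_used=1 → run G
t=33: (idle)
t=34: (idle)
t=35: (idle)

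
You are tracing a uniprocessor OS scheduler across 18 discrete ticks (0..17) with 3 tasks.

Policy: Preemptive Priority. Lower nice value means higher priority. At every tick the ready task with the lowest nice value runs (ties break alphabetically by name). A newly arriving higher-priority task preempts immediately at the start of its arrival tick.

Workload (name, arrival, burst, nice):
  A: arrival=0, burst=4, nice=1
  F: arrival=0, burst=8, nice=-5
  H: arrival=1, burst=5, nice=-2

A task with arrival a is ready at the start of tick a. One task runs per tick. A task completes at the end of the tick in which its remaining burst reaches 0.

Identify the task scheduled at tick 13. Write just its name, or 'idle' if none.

running at tick 13 = A

t=0: ready={A,F} → run F
t=1: ready={A,F,H} → run F
t=2: ready={A,F,H} → run F
t=3: ready={A,F,H} → run F
t=4: ready={A,F,H} → run F
t=5: ready={A,F,H} → run F
t=6: ready={A,F,H} → run F
t=7: ready={A,F,H} → run F
t=8: ready={A,H} → run H
t=9: ready={A,H} → run H
t=10: ready={A,H} → run H
t=11: ready={A,H} → run H
t=12: ready={A,H} → run H
t=13: ready={A} → run A
t=14: ready={A} → run A
t=15: ready={A} → run A
t=16: ready={A} → run A
t=17: (idle)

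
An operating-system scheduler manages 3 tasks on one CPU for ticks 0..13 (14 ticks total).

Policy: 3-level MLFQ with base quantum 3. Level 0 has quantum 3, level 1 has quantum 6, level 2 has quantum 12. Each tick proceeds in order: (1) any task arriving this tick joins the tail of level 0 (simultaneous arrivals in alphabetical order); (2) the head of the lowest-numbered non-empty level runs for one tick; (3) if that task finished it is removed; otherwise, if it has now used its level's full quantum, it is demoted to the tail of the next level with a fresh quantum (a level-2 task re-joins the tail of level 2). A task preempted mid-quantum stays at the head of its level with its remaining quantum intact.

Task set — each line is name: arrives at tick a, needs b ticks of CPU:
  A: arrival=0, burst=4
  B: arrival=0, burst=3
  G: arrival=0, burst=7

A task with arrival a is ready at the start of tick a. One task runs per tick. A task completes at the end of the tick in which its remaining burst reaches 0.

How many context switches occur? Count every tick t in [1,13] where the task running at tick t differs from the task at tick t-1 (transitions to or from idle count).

context switches = 4

t=0: L0/L1/L2 = ABG/-/- → run A
t=1: L0/L1/L2 = ABG/-/- → run A
t=2: L0/L1/L2 = ABG/-/- → run A
t=3: L0/L1/L2 = BG/A/- → run B
t=4: L0/L1/L2 = BG/A/- → run B
t=5: L0/L1/L2 = BG/A/- → run B
t=6: L0/L1/L2 = G/A/- → run G
t=7: L0/L1/L2 = G/A/- → run G
t=8: L0/L1/L2 = G/A/- → run G
t=9: L0/L1/L2 = -/AG/- → run A
t=10: L0/L1/L2 = -/G/- → run G
t=11: L0/L1/L2 = -/G/- → run G
t=12: L0/L1/L2 = -/G/- → run G
t=13: L0/L1/L2 = -/G/- → run G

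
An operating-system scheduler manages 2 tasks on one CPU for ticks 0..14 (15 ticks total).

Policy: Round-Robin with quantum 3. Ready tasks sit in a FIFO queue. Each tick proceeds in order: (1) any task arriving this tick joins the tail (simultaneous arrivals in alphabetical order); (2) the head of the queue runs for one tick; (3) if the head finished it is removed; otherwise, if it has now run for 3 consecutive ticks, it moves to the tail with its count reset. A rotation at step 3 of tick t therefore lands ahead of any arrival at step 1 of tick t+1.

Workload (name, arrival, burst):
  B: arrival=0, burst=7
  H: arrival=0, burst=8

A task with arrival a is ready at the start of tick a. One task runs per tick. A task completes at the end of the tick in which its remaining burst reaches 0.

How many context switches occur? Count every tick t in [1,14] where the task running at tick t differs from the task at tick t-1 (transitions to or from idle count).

t=0: queue=[B,H] q_used=0 → run B
t=1: queue=[B,H] q_used=1 → run B
t=2: queue=[B,H] q_used=2 → run B
t=3: queue=[H,B] q_used=0 → run H
t=4: queue=[H,B] q_used=1 → run H
t=5: queue=[H,B] q_used=2 → run H
t=6: queue=[B,H] q_used=0 → run B
t=7: queue=[B,H] q_used=1 → run B
t=8: queue=[B,H] q_used=2 → run B
t=9: queue=[H,B] q_used=0 → run H
t=10: queue=[H,B] q_used=1 → run H
t=11: queue=[H,B] q_used=2 → run H
t=12: queue=[B,H] q_used=0 → run B
t=13: queue=[H] q_used=0 → run H
t=14: queue=[H] q_used=1 → run H

context switches = 5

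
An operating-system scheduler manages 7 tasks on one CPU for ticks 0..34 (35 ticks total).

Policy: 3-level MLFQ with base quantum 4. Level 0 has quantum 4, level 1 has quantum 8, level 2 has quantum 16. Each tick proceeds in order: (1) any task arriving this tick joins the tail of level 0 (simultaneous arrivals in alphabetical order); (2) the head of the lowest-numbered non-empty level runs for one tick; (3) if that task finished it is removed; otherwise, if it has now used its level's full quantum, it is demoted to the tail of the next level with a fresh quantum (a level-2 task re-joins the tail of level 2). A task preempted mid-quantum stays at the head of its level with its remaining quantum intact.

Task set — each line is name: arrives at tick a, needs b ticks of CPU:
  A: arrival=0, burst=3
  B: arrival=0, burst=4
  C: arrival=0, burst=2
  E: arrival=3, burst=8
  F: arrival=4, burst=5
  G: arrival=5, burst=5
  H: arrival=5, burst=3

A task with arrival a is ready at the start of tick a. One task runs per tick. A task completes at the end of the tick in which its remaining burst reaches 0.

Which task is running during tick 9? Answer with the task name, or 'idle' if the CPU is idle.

running at tick 9 = E

t=0: L0/L1/L2 = ABC/-/- → run A
t=1: L0/L1/L2 = ABC/-/- → run A
t=2: L0/L1/L2 = ABC/-/- → run A
t=3: L0/L1/L2 = BCE/-/- → run B
t=4: L0/L1/L2 = BCEF/-/- → run B
t=5: L0/L1/L2 = BCEFGH/-/- → run B
t=6: L0/L1/L2 = BCEFGH/-/- → run B
t=7: L0/L1/L2 = CEFGH/-/- → run C
t=8: L0/L1/L2 = CEFGH/-/- → run C
t=9: L0/L1/L2 = EFGH/-/- → run E
t=10: L0/L1/L2 = EFGH/-/- → run E
t=11: L0/L1/L2 = EFGH/-/- → run E
t=12: L0/L1/L2 = EFGH/-/- → run E
t=13: L0/L1/L2 = FGH/E/- → run F
t=14: L0/L1/L2 = FGH/E/- → run F
t=15: L0/L1/L2 = FGH/E/- → run F
t=16: L0/L1/L2 = FGH/E/- → run F
t=17: L0/L1/L2 = GH/EF/- → run G
t=18: L0/L1/L2 = GH/EF/- → run G
t=19: L0/L1/L2 = GH/EF/- → run G
t=20: L0/L1/L2 = GH/EF/- → run G
t=21: L0/L1/L2 = H/EFG/- → run H
t=22: L0/L1/L2 = H/EFG/- → run H
t=23: L0/L1/L2 = H/EFG/- → run H
t=24: L0/L1/L2 = -/EFG/- → run E
t=25: L0/L1/L2 = -/EFG/- → run E
t=26: L0/L1/L2 = -/EFG/- → run E
t=27: L0/L1/L2 = -/EFG/- → run E
t=28: L0/L1/L2 = -/FG/- → run F
t=29: L0/L1/L2 = -/G/- → run G
t=30: (idle)
t=31: (idle)
t=32: (idle)
t=33: (idle)
t=34: (idle)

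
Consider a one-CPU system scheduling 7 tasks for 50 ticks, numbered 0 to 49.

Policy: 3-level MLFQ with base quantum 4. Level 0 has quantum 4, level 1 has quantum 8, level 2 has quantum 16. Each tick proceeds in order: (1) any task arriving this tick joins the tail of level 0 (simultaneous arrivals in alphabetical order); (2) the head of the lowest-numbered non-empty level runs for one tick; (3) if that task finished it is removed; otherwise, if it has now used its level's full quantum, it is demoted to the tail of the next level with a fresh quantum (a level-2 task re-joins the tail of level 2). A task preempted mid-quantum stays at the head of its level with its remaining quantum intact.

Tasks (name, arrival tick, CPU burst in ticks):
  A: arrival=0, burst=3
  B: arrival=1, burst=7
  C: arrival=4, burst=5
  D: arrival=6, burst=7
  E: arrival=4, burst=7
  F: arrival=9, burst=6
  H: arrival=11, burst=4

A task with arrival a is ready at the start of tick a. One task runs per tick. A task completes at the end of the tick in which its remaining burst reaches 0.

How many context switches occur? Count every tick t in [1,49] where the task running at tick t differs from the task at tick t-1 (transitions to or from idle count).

context switches = 12

t=0: L0/L1/L2 = A/-/- → run A
t=1: L0/L1/L2 = AB/-/- → run A
t=2: L0/L1/L2 = AB/-/- → run A
t=3: L0/L1/L2 = B/-/- → run B
t=4: L0/L1/L2 = BCE/-/- → run B
t=5: L0/L1/L2 = BCE/-/- → run B
t=6: L0/L1/L2 = BCED/-/- → run B
t=7: L0/L1/L2 = CED/B/- → run C
t=8: L0/L1/L2 = CED/B/- → run C
t=9: L0/L1/L2 = CEDF/B/- → run C
t=10: L0/L1/L2 = CEDF/B/- → run C
t=11: L0/L1/L2 = EDFH/BC/- → run E
t=12: L0/L1/L2 = EDFH/BC/- → run E
t=13: L0/L1/L2 = EDFH/BC/- → run E
t=14: L0/L1/L2 = EDFH/BC/- → run E
t=15: L0/L1/L2 = DFH/BCE/- → run D
t=16: L0/L1/L2 = DFH/BCE/- → run D
t=17: L0/L1/L2 = DFH/BCE/- → run D
t=18: L0/L1/L2 = DFH/BCE/- → run D
t=19: L0/L1/L2 = FH/BCED/- → run F
t=20: L0/L1/L2 = FH/BCED/- → run F
t=21: L0/L1/L2 = FH/BCED/- → run F
t=22: L0/L1/L2 = FH/BCED/- → run F
t=23: L0/L1/L2 = H/BCEDF/- → run H
t=24: L0/L1/L2 = H/BCEDF/- → run H
t=25: L0/L1/L2 = H/BCEDF/- → run H
t=26: L0/L1/L2 = H/BCEDF/- → run H
t=27: L0/L1/L2 = -/BCEDF/- → run B
t=28: L0/L1/L2 = -/BCEDF/- → run B
t=29: L0/L1/L2 = -/BCEDF/- → run B
t=30: L0/L1/L2 = -/CEDF/- → run C
t=31: L0/L1/L2 = -/EDF/- → run E
t=32: L0/L1/L2 = -/EDF/- → run E
t=33: L0/L1/L2 = -/EDF/- → run E
t=34: L0/L1/L2 = -/DF/- → run D
t=35: L0/L1/L2 = -/DF/- → run D
t=36: L0/L1/L2 = -/DF/- → run D
t=37: L0/L1/L2 = -/F/- → run F
t=38: L0/L1/L2 = -/F/- → run F
t=39: (idle)
t=40: (idle)
t=41: (idle)
t=42: (idle)
t=43: (idle)
t=44: (idle)
t=45: (idle)
t=46: (idle)
t=47: (idle)
t=48: (idle)
t=49: (idle)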